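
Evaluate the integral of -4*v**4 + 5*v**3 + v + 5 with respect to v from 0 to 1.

119/20

By the power rule, an antiderivative is F(v) = -4*v**5/5 + 5*v**4/4 + v**2/2 + 5*v.
Then F(1) - F(0) = (119/20) - (0) = 119/20.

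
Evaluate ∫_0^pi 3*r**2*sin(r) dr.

-12 + 3*pi**2

Integrate by parts twice (u = r^2, dv = 3*sin(r) dr).
An antiderivative is F(r) = -3*r**2*cos(r) + 6*r*sin(r) + 6*cos(r).
Then F(pi) - F(0) = (-6 + 3*pi**2) - (6) = -12 + 3*pi**2.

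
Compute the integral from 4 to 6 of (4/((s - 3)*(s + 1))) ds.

log(15/7)

Factor the denominator: s**2 - 2*s - 3 = (s + 1)(s - 3).
Partial fractions: 4/((s - 3)*(s + 1)) = -1/(s + 1) + 1/(s - 3).
An antiderivative is F(s) = log(s - 3) - log(s + 1).
Then F(6) - F(4) = (log(3/7)) - (-log(5)) = log(15/7).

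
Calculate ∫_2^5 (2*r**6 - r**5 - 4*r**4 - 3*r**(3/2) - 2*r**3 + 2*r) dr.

-30*sqrt(5) + 24*sqrt(2)/5 + 592671/35

By the power rule, an antiderivative is F(r) = 2*r**7/7 - r**6/6 - 6*r**(5/2)/5 - 4*r**5/5 - r**4/2 + r**2.
Then F(5) - F(2) = (355525/21 - 30*sqrt(5)) - (-24*sqrt(2)/5 - 388/105) = -30*sqrt(5) + 24*sqrt(2)/5 + 592671/35.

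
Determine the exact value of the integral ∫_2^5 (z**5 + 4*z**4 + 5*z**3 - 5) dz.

116283/20

By the power rule, an antiderivative is F(z) = z**6/6 + 4*z**5/5 + 5*z**4/4 - 5*z.
Then F(5) - F(2) = (70325/12) - (694/15) = 116283/20.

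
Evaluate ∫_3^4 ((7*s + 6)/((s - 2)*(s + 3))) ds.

Factor the denominator: s**2 + s - 6 = (s + 3)(s - 2).
Partial fractions: (7*s + 6)/((s - 2)*(s + 3)) = 3/(s + 3) + 4/(s - 2).
An antiderivative is F(s) = 4*log(s - 2) + 3*log(s + 3).
Then F(4) - F(3) = (4*log(2) + 3*log(7)) - (3*log(2) + 3*log(3)) = -3*log(3) + log(2) + 3*log(7).

-3*log(3) + log(2) + 3*log(7)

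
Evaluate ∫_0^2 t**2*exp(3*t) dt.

-2/27 + 26*exp(6)/27

Integrate by parts twice (u = t^2, dv = exp(3*t) dt).
An antiderivative is F(t) = (9*t**2 - 6*t + 2)*exp(3*t)/27.
Then F(2) - F(0) = (26*exp(6)/27) - (2/27) = -2/27 + 26*exp(6)/27.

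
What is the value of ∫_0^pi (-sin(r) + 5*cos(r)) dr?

An antiderivative is F(r) = 5*sin(r) + cos(r).
Then F(pi) - F(0) = (-1) - (1) = -2.

-2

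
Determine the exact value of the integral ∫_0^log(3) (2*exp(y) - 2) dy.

An antiderivative is F(y) = -2*y + 2*exp(y).
Then F(log(3)) - F(0) = (6 - 2*log(3)) - (2) = 4 - 2*log(3).

4 - 2*log(3)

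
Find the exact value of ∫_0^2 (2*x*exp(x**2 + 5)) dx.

-exp(5) + exp(9)

Let u = x**2 + 5, so du = 2*x dx. When x = 0, u = 5; when x = 2, u = 9.
The integral becomes ∫ exp(u) du from 5 to 9, with antiderivative exp(u).
Back in x: F(x) = exp(x**2 + 5).
Then F(2) - F(0) = (exp(9)) - (exp(5)) = -exp(5) + exp(9).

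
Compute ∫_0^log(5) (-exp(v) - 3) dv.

An antiderivative is F(v) = -3*v - exp(v).
Then F(log(5)) - F(0) = (-5 - 3*log(5)) - (-1) = -3*log(5) - 4.

-3*log(5) - 4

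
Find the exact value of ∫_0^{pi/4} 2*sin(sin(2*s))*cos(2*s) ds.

1 - cos(1)

Let u = sin(2*s), so du = 2*cos(2*s) ds. When s = 0, u = 0; when s = pi/4, u = 1.
The integral becomes ∫ sin(u) du from 0 to 1, with antiderivative -cos(u).
Back in s: F(s) = -cos(sin(2*s)).
Then F(pi/4) - F(0) = (-cos(1)) - (-1) = 1 - cos(1).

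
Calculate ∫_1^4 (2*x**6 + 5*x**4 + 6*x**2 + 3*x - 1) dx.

By the power rule, an antiderivative is F(x) = 2*x**7/7 + x**5 + 2*x**3 + 3*x**2/2 - x.
Then F(4) - F(1) = (40972/7) - (53/14) = 81891/14.

81891/14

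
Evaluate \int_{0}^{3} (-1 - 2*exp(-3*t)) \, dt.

-11/3 + 2*exp(-9)/3

An antiderivative is F(t) = -t + 2*exp(-3*t)/3.
Then F(3) - F(0) = (-3 + 2*exp(-9)/3) - (2/3) = -11/3 + 2*exp(-9)/3.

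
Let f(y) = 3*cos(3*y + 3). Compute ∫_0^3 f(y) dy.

sin(12) - sin(3)

Let u = 3*y + 3, so du = 3 dy. When y = 0, u = 3; when y = 3, u = 12.
The integral becomes ∫ cos(u) du from 3 to 12, with antiderivative sin(u).
Back in y: F(y) = sin(3*y + 3).
Then F(3) - F(0) = (sin(12)) - (sin(3)) = sin(12) - sin(3).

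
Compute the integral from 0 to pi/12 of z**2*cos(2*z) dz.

-1/8 + pi**2/576 + sqrt(3)*pi/48

Integrate by parts twice (u = z^2, dv = cos(2*z) dz).
An antiderivative is F(z) = z**2*sin(2*z)/2 + z*cos(2*z)/2 - sin(2*z)/4.
Then F(pi/12) - F(0) = (-1/8 + pi**2/576 + sqrt(3)*pi/48) - (0) = -1/8 + pi**2/576 + sqrt(3)*pi/48.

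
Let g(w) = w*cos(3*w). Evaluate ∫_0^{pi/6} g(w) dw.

Integrate by parts once (u = w, dv = cos(3*w) dw).
An antiderivative is F(w) = w*sin(3*w)/3 + cos(3*w)/9.
Then F(pi/6) - F(0) = (pi/18) - (1/9) = -1/9 + pi/18.

-1/9 + pi/18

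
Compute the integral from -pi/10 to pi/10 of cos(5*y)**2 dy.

pi/10

Use the identity cos^2(5*y) = (1 + cos(10*y))/2.
An antiderivative is F(y) = y/2 + sin(10*y)/20.
Then F(pi/10) - F(-pi/10) = (pi/20) - (-pi/20) = pi/10.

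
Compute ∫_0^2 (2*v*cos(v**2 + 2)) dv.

-sin(2) + sin(6)

Let u = v**2 + 2, so du = 2*v dv. When v = 0, u = 2; when v = 2, u = 6.
The integral becomes ∫ cos(u) du from 2 to 6, with antiderivative sin(u).
Back in v: F(v) = sin(v**2 + 2).
Then F(2) - F(0) = (sin(6)) - (sin(2)) = -sin(2) + sin(6).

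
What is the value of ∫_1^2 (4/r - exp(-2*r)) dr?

(-exp(2) + 1 + 8*exp(4)*log(2))*exp(-4)/2

An antiderivative is F(r) = 4*log(r) + exp(-2*r)/2.
Then F(2) - F(1) = (exp(-4)/2 + 4*log(2)) - (exp(-2)/2) = (-exp(2) + 1 + 8*exp(4)*log(2))*exp(-4)/2.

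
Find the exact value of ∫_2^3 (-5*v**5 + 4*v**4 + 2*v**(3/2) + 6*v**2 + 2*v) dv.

-10271/30 - 16*sqrt(2)/5 + 36*sqrt(3)/5

By the power rule, an antiderivative is F(v) = -5*v**6/6 + 4*v**(5/2)/5 + 4*v**5/5 + 2*v**3 + v**2.
Then F(3) - F(2) = (-3501/10 + 36*sqrt(3)/5) - (-116/15 + 16*sqrt(2)/5) = -10271/30 - 16*sqrt(2)/5 + 36*sqrt(3)/5.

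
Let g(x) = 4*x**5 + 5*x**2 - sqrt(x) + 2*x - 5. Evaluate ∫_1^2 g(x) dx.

By the power rule, an antiderivative is F(x) = 2*x**6/3 - 2*x**(3/2)/3 + 5*x**3/3 + x**2 - 5*x.
Then F(2) - F(1) = (50 - 4*sqrt(2)/3) - (-7/3) = 157/3 - 4*sqrt(2)/3.

157/3 - 4*sqrt(2)/3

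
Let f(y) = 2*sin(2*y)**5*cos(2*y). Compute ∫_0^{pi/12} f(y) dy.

Let u = sin(2*y), so du = 2*cos(2*y) dy. When y = 0, u = 0; when y = pi/12, u = 1/2.
The integral becomes ∫ u**5 du from 0 to 1/2, with antiderivative u**6/6.
Back in y: F(y) = sin(2*y)**6/6.
Then F(pi/12) - F(0) = (1/384) - (0) = 1/384.

1/384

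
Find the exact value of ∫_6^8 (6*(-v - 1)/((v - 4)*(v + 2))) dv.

-log(40)

Factor the denominator: v**2 - 2*v - 8 = (v + 2)(v - 4).
Partial fractions: 6*(-v - 1)/((v - 4)*(v + 2)) = -1/(v + 2) - 5/(v - 4).
An antiderivative is F(v) = -5*log(v - 4) - log(v + 2).
Then F(8) - F(6) = (-11*log(2) - log(5)) - (-8*log(2)) = -log(40).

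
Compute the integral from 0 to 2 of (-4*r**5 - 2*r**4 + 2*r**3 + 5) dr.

-562/15

By the power rule, an antiderivative is F(r) = -2*r**6/3 - 2*r**5/5 + r**4/2 + 5*r.
Then F(2) - F(0) = (-562/15) - (0) = -562/15.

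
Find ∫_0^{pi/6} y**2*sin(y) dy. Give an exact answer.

-2 - sqrt(3)*pi**2/72 + pi/6 + sqrt(3)

Integrate by parts twice (u = y^2, dv = sin(y) dy).
An antiderivative is F(y) = -y**2*cos(y) + 2*y*sin(y) + 2*cos(y).
Then F(pi/6) - F(0) = (-sqrt(3)*pi**2/72 + pi/6 + sqrt(3)) - (2) = -2 - sqrt(3)*pi**2/72 + pi/6 + sqrt(3).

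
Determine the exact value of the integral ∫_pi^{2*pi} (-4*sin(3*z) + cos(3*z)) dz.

An antiderivative is F(z) = sin(3*z)/3 + 4*cos(3*z)/3.
Then F(2*pi) - F(pi) = (4/3) - (-4/3) = 8/3.

8/3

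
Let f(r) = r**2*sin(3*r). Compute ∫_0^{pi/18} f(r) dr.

Integrate by parts twice (u = r^2, dv = sin(3*r) dr).
An antiderivative is F(r) = -r**2*cos(3*r)/3 + 2*r*sin(3*r)/9 + 2*cos(3*r)/27.
Then F(pi/18) - F(0) = (-sqrt(3)*pi**2/1944 + pi/162 + sqrt(3)/27) - (2/27) = -2/27 - sqrt(3)*pi**2/1944 + pi/162 + sqrt(3)/27.

-2/27 - sqrt(3)*pi**2/1944 + pi/162 + sqrt(3)/27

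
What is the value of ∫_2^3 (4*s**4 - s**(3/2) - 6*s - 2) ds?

By the power rule, an antiderivative is F(s) = -2*s**(5/2)/5 + 4*s**5/5 - 3*s**2 - 2*s.
Then F(3) - F(2) = (807/5 - 18*sqrt(3)/5) - (48/5 - 8*sqrt(2)/5) = -18*sqrt(3)/5 + 8*sqrt(2)/5 + 759/5.

-18*sqrt(3)/5 + 8*sqrt(2)/5 + 759/5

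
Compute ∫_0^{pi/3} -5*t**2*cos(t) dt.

Integrate by parts twice (u = t^2, dv = -5*cos(t) dt).
An antiderivative is F(t) = -5*t**2*sin(t) - 10*t*cos(t) + 10*sin(t).
Then F(pi/3) - F(0) = (-5*pi/3 - 5*sqrt(3)*pi**2/18 + 5*sqrt(3)) - (0) = -5*pi/3 - 5*sqrt(3)*pi**2/18 + 5*sqrt(3).

-5*pi/3 - 5*sqrt(3)*pi**2/18 + 5*sqrt(3)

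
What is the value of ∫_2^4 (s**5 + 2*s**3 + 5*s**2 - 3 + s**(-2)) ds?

By the power rule, an antiderivative is F(s) = s**6/6 + s**4/2 + 5*s**3/3 - 3*s - 1/s.
Then F(4) - F(2) = (10861/12) - (51/2) = 10555/12.

10555/12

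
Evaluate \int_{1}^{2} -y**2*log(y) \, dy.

7/9 - 8*log(2)/3

Integrate by parts once (u = ln y, dv = -y**2 dy).
An antiderivative is F(y) = -y**3*(3*log(y) - 1)/9.
Then F(2) - F(1) = (8/9 - 8*log(2)/3) - (1/9) = 7/9 - 8*log(2)/3.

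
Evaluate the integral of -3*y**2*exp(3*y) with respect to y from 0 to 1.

Integrate by parts twice (u = y^2, dv = -3*exp(3*y) dy).
An antiderivative is F(y) = (-9*y**2 + 6*y - 2)*exp(3*y)/9.
Then F(1) - F(0) = (-5*exp(3)/9) - (-2/9) = 2/9 - 5*exp(3)/9.

2/9 - 5*exp(3)/9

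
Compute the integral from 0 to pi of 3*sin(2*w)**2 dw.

Use the identity sin^2(2*w) = (1 - cos(4*w))/2.
An antiderivative is F(w) = 3*w/2 - 3*sin(4*w)/8.
Then F(pi) - F(0) = (3*pi/2) - (0) = 3*pi/2.

3*pi/2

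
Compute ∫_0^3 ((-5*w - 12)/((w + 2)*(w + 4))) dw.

Factor the denominator: w**2 + 6*w + 8 = (w + 4)(w + 2).
Partial fractions: (-5*w - 12)/((w + 2)*(w + 4)) = -4/(w + 4) - 1/(w + 2).
An antiderivative is F(w) = -log(w + 2) - 4*log(w + 4).
Then F(3) - F(0) = (-4*log(7) - log(5)) - (-9*log(2)) = -4*log(7) - log(5) + 9*log(2).

-4*log(7) - log(5) + 9*log(2)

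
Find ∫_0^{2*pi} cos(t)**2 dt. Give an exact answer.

Use the identity cos^2(t) = (1 + cos(2*t))/2.
An antiderivative is F(t) = t/2 + sin(2*t)/4.
Then F(2*pi) - F(0) = (pi) - (0) = pi.

pi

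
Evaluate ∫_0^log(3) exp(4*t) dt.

Let u = exp(t), so du = exp(t) dt. When t = 0, u = 1; when t = log(3), u = 3.
The integral becomes ∫ u**3 du from 1 to 3, with antiderivative u**4/4.
Back in t: F(t) = exp(4*t)/4.
Then F(log(3)) - F(0) = (81/4) - (1/4) = 20.

20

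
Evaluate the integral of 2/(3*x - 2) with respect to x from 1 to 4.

An antiderivative is F(x) = 2*log(3*x - 2)/3.
Then F(4) - F(1) = (2*log(10)/3) - (0) = 2*log(10)/3.

2*log(10)/3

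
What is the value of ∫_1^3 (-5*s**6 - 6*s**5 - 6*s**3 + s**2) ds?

By the power rule, an antiderivative is F(s) = -5*s**7/7 - s**6 - 3*s**4/2 + s**3/3.
Then F(3) - F(1) = (-33651/14) - (-121/42) = -50416/21.

-50416/21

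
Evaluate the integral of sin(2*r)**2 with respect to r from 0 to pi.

pi/2

Use the identity sin^2(2*r) = (1 - cos(4*r))/2.
An antiderivative is F(r) = r/2 - sin(4*r)/8.
Then F(pi) - F(0) = (pi/2) - (0) = pi/2.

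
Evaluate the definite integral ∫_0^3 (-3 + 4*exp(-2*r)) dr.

An antiderivative is F(r) = -3*r - 2*exp(-2*r).
Then F(3) - F(0) = (-9 - 2*exp(-6)) - (-2) = -7 - 2*exp(-6).

-7 - 2*exp(-6)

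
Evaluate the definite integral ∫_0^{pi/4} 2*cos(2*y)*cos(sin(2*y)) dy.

sin(1)

Let u = sin(2*y), so du = 2*cos(2*y) dy. When y = 0, u = 0; when y = pi/4, u = 1.
The integral becomes ∫ cos(u) du from 0 to 1, with antiderivative sin(u).
Back in y: F(y) = sin(sin(2*y)).
Then F(pi/4) - F(0) = (sin(1)) - (0) = sin(1).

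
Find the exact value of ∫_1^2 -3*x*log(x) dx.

Integrate by parts once (u = ln x, dv = -3*x dx).
An antiderivative is F(x) = -3*x**2*(2*log(x) - 1)/4.
Then F(2) - F(1) = (3 - log(64)) - (3/4) = 9/4 - log(64).

9/4 - log(64)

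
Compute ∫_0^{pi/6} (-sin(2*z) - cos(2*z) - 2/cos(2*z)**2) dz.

-5*sqrt(3)/4 - 1/4

An antiderivative is F(z) = -sin(2*z)/2 + cos(2*z)/2 - tan(2*z).
Then F(pi/6) - F(0) = (1/4 - 5*sqrt(3)/4) - (1/2) = -5*sqrt(3)/4 - 1/4.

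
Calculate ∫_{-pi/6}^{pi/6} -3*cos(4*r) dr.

An antiderivative is F(r) = -3*sin(4*r)/4.
Then F(pi/6) - F(-pi/6) = (-3*sqrt(3)/8) - (3*sqrt(3)/8) = -3*sqrt(3)/4.

-3*sqrt(3)/4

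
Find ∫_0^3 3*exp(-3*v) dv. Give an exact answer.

1 - exp(-9)

An antiderivative is F(v) = -exp(-3*v).
Then F(3) - F(0) = (-exp(-9)) - (-1) = 1 - exp(-9).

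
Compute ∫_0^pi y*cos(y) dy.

-2

Integrate by parts once (u = y, dv = cos(y) dy).
An antiderivative is F(y) = y*sin(y) + cos(y).
Then F(pi) - F(0) = (-1) - (1) = -2.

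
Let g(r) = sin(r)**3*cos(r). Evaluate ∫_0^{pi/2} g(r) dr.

1/4

Let u = sin(r), so du = cos(r) dr. When r = 0, u = 0; when r = pi/2, u = 1.
The integral becomes ∫ u**3 du from 0 to 1, with antiderivative u**4/4.
Back in r: F(r) = sin(r)**4/4.
Then F(pi/2) - F(0) = (1/4) - (0) = 1/4.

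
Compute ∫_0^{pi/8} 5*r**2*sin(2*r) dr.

Integrate by parts twice (u = r^2, dv = 5*sin(2*r) dr).
An antiderivative is F(r) = -5*r**2*cos(2*r)/2 + 5*r*sin(2*r)/2 + 5*cos(2*r)/4.
Then F(pi/8) - F(0) = (5*sqrt(2)*(-pi**2 + 8*pi + 32)/256) - (5/4) = -5/4 - 5*sqrt(2)*pi**2/256 + 5*sqrt(2)*pi/32 + 5*sqrt(2)/8.

-5/4 - 5*sqrt(2)*pi**2/256 + 5*sqrt(2)*pi/32 + 5*sqrt(2)/8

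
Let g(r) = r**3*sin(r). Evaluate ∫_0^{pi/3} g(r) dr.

Integrate by parts 3 times (u = r^3, dv = sin(r) dr).
An antiderivative is F(r) = -r**3*cos(r) + 3*r**2*sin(r) + 6*r*cos(r) - 6*sin(r).
Then F(pi/3) - F(0) = (-3*sqrt(3) - pi**3/54 + sqrt(3)*pi**2/6 + pi) - (0) = -3*sqrt(3) - pi**3/54 + sqrt(3)*pi**2/6 + pi.

-3*sqrt(3) - pi**3/54 + sqrt(3)*pi**2/6 + pi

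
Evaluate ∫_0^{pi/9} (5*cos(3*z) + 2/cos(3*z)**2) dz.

An antiderivative is F(z) = 5*sin(3*z)/3 + 2*tan(3*z)/3.
Then F(pi/9) - F(0) = (3*sqrt(3)/2) - (0) = 3*sqrt(3)/2.

3*sqrt(3)/2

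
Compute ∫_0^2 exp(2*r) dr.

-1/2 + exp(4)/2

An antiderivative is F(r) = exp(2*r)/2.
Then F(2) - F(0) = (exp(4)/2) - (1/2) = -1/2 + exp(4)/2.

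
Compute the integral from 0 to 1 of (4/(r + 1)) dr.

log(16)

An antiderivative is F(r) = 4*log(r + 1).
Then F(1) - F(0) = (log(16)) - (0) = log(16).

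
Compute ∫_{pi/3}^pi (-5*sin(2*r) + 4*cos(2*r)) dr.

An antiderivative is F(r) = 2*sin(2*r) + 5*cos(2*r)/2.
Then F(pi) - F(pi/3) = (5/2) - (-5/4 + sqrt(3)) = 15/4 - sqrt(3).

15/4 - sqrt(3)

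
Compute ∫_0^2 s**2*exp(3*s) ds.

-2/27 + 26*exp(6)/27

Integrate by parts twice (u = s^2, dv = exp(3*s) ds).
An antiderivative is F(s) = (9*s**2 - 6*s + 2)*exp(3*s)/27.
Then F(2) - F(0) = (26*exp(6)/27) - (2/27) = -2/27 + 26*exp(6)/27.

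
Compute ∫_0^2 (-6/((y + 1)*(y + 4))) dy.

Factor the denominator: y**2 + 5*y + 4 = (y + 4)(y + 1).
Partial fractions: -6/((y + 1)*(y + 4)) = 2/(y + 4) - 2/(y + 1).
An antiderivative is F(y) = -2*log(y + 1) + 2*log(y + 4).
Then F(2) - F(0) = (log(4)) - (log(16)) = -log(4).

-log(4)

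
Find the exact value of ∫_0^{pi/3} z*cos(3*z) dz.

-2/9

Integrate by parts once (u = z, dv = cos(3*z) dz).
An antiderivative is F(z) = z*sin(3*z)/3 + cos(3*z)/9.
Then F(pi/3) - F(0) = (-1/9) - (1/9) = -2/9.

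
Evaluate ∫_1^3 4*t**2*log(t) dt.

Integrate by parts once (u = ln t, dv = 4*t**2 dt).
An antiderivative is F(t) = 4*t**3*(3*log(t) - 1)/9.
Then F(3) - F(1) = (-12 + 36*log(3)) - (-4/9) = -104/9 + 36*log(3).

-104/9 + 36*log(3)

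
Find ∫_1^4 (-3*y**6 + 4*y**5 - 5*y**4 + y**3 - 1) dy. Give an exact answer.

By the power rule, an antiderivative is F(y) = -3*y**7/7 + 2*y**6/3 - y**5 + y**4/4 - y.
Then F(4) - F(1) = (-110356/21) - (-127/84) = -147099/28.

-147099/28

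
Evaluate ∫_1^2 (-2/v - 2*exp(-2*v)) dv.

-2*log(2) - exp(-2) + exp(-4)

An antiderivative is F(v) = -2*log(v) + exp(-2*v).
Then F(2) - F(1) = (-2*log(2) + exp(-4)) - (exp(-2)) = -2*log(2) - exp(-2) + exp(-4).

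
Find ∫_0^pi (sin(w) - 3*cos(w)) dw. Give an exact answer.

2

An antiderivative is F(w) = -3*sin(w) - cos(w).
Then F(pi) - F(0) = (1) - (-1) = 2.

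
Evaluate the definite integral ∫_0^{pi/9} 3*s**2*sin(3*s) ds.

Integrate by parts twice (u = s^2, dv = 3*sin(3*s) ds).
An antiderivative is F(s) = -s**2*cos(3*s) + 2*s*sin(3*s)/3 + 2*cos(3*s)/9.
Then F(pi/9) - F(0) = (-pi**2/162 + 1/9 + sqrt(3)*pi/27) - (2/9) = -1/9 - pi**2/162 + sqrt(3)*pi/27.

-1/9 - pi**2/162 + sqrt(3)*pi/27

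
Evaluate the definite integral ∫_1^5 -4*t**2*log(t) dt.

Integrate by parts once (u = ln t, dv = -4*t**2 dt).
An antiderivative is F(t) = -4*t**3*(3*log(t) - 1)/9.
Then F(5) - F(1) = (500/9 - 500*log(5)/3) - (4/9) = 496/9 - 500*log(5)/3.

496/9 - 500*log(5)/3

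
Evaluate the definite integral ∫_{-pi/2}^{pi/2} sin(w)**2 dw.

pi/2

Use the identity sin^2(w) = (1 - cos(2*w))/2.
An antiderivative is F(w) = w/2 - sin(2*w)/4.
Then F(pi/2) - F(-pi/2) = (pi/4) - (-pi/4) = pi/2.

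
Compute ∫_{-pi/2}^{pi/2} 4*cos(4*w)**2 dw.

2*pi

Use the identity cos^2(4*w) = (1 + cos(8*w))/2.
An antiderivative is F(w) = 2*w + sin(8*w)/4.
Then F(pi/2) - F(-pi/2) = (pi) - (-pi) = 2*pi.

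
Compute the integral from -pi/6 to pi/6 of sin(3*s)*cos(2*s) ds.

0

Use the identity sin(3*s)cos(2*s) = [sin(5*s) + sin(s)]/2.
An antiderivative is F(s) = -cos(s)/2 - cos(5*s)/10.
Then F(pi/6) - F(-pi/6) = (-sqrt(3)/5) - (-sqrt(3)/5) = 0.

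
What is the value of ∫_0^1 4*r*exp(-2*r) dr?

1 - 3*exp(-2)

Integrate by parts once (u = r, dv = 4*exp(-2*r) dr).
An antiderivative is F(r) = (-2*r - 1)*exp(-2*r).
Then F(1) - F(0) = (-3*exp(-2)) - (-1) = 1 - 3*exp(-2).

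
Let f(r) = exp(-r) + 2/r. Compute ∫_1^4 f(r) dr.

An antiderivative is F(r) = 2*log(r) - exp(-r).
Then F(4) - F(1) = (-exp(-4) + 4*log(2)) - (-exp(-1)) = -exp(-4) + exp(-1) + 4*log(2).

-exp(-4) + exp(-1) + 4*log(2)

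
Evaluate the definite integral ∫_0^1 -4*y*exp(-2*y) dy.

Integrate by parts once (u = y, dv = -4*exp(-2*y) dy).
An antiderivative is F(y) = (2*y + 1)*exp(-2*y).
Then F(1) - F(0) = (3*exp(-2)) - (1) = -1 + 3*exp(-2).

-1 + 3*exp(-2)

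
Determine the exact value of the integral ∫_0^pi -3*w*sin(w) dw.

Integrate by parts once (u = w, dv = -3*sin(w) dw).
An antiderivative is F(w) = 3*w*cos(w) - 3*sin(w).
Then F(pi) - F(0) = (-3*pi) - (0) = -3*pi.

-3*pi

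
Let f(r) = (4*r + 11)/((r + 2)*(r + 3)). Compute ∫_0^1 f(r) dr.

Factor the denominator: r**2 + 5*r + 6 = (r + 3)(r + 2).
Partial fractions: (4*r + 11)/((r + 2)*(r + 3)) = 1/(r + 3) + 3/(r + 2).
An antiderivative is F(r) = 3*log(r + 2) + log(r + 3).
Then F(1) - F(0) = (2*log(2) + 3*log(3)) - (log(24)) = log(9/2).

log(9/2)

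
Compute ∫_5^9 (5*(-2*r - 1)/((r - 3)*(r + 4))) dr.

-5*log(13) + 5*log(3)

Factor the denominator: r**2 + r - 12 = (r + 4)(r - 3).
Partial fractions: 5*(-2*r - 1)/((r - 3)*(r + 4)) = -5/(r + 4) - 5/(r - 3).
An antiderivative is F(r) = -5*log(r - 3) - 5*log(r + 4).
Then F(9) - F(5) = (-5*log(13) - 5*log(3) - 5*log(2)) - (-10*log(3) - 5*log(2)) = -5*log(13) + 5*log(3).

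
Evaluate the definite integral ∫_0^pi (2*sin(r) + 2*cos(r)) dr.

An antiderivative is F(r) = 2*sin(r) - 2*cos(r).
Then F(pi) - F(0) = (2) - (-2) = 4.

4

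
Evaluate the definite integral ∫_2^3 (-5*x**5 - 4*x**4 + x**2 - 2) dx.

By the power rule, an antiderivative is F(x) = -5*x**6/6 - 4*x**5/5 + x**3/3 - 2*x.
Then F(3) - F(2) = (-7989/10) - (-1204/15) = -21559/30.

-21559/30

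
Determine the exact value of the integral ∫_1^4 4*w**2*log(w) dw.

-28 + 512*log(2)/3

Integrate by parts once (u = ln w, dv = 4*w**2 dw).
An antiderivative is F(w) = 4*w**3*(3*log(w) - 1)/9.
Then F(4) - F(1) = (-256/9 + 512*log(2)/3) - (-4/9) = -28 + 512*log(2)/3.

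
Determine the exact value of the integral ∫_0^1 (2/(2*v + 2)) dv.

log(2)

Let u = 2*v + 2, so du = 2 dv. When v = 0, u = 2; when v = 1, u = 4.
The integral becomes ∫ 1/u du from 2 to 4, with antiderivative log(u).
Back in v: F(v) = log(2*v + 2).
Then F(1) - F(0) = (log(4)) - (log(2)) = log(2).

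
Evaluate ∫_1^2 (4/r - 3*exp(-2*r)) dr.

An antiderivative is F(r) = 4*log(r) + 3*exp(-2*r)/2.
Then F(2) - F(1) = (3*exp(-4)/2 + 4*log(2)) - (3*exp(-2)/2) = -3*exp(-2)/2 + 3*exp(-4)/2 + 4*log(2).

-3*exp(-2)/2 + 3*exp(-4)/2 + 4*log(2)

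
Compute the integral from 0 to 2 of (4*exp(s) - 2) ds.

An antiderivative is F(s) = -2*s + 4*exp(s).
Then F(2) - F(0) = (-4 + 4*exp(2)) - (4) = -8 + 4*exp(2).

-8 + 4*exp(2)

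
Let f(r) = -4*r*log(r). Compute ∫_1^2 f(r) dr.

3 - 8*log(2)

Integrate by parts once (u = ln r, dv = -4*r dr).
An antiderivative is F(r) = -r**2*(2*log(r) - 1).
Then F(2) - F(1) = (4 - 8*log(2)) - (1) = 3 - 8*log(2).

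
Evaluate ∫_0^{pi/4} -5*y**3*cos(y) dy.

Integrate by parts 3 times (u = y^3, dv = -5*cos(y) dy).
An antiderivative is F(y) = -5*y**3*sin(y) - 15*y**2*cos(y) + 30*y*sin(y) + 30*cos(y).
Then F(pi/4) - F(0) = (5*sqrt(2)*(-12*pi**2 - pi**3 + 96*pi + 384)/128) - (30) = -30 - 15*sqrt(2)*pi**2/32 - 5*sqrt(2)*pi**3/128 + 15*sqrt(2)*pi/4 + 15*sqrt(2).

-30 - 15*sqrt(2)*pi**2/32 - 5*sqrt(2)*pi**3/128 + 15*sqrt(2)*pi/4 + 15*sqrt(2)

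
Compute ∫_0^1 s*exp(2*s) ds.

Integrate by parts once (u = s, dv = exp(2*s) ds).
An antiderivative is F(s) = (2*s - 1)*exp(2*s)/4.
Then F(1) - F(0) = (exp(2)/4) - (-1/4) = 1/4 + exp(2)/4.

1/4 + exp(2)/4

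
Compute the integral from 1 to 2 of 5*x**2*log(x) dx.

Integrate by parts once (u = ln x, dv = 5*x**2 dx).
An antiderivative is F(x) = 5*x**3*(3*log(x) - 1)/9.
Then F(2) - F(1) = (-40/9 + 40*log(2)/3) - (-5/9) = -35/9 + 40*log(2)/3.

-35/9 + 40*log(2)/3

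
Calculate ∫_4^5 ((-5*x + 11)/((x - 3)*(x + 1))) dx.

Factor the denominator: x**2 - 2*x - 3 = (x + 1)(x - 3).
Partial fractions: (-5*x + 11)/((x - 3)*(x + 1)) = -4/(x + 1) - 1/(x - 3).
An antiderivative is F(x) = -log(x - 3) - 4*log(x + 1).
Then F(5) - F(4) = (-4*log(3) - 5*log(2)) - (-4*log(5)) = -4*log(3) - 5*log(2) + 4*log(5).

-4*log(3) - 5*log(2) + 4*log(5)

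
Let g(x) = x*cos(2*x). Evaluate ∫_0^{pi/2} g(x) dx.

Integrate by parts once (u = x, dv = cos(2*x) dx).
An antiderivative is F(x) = x*sin(2*x)/2 + cos(2*x)/4.
Then F(pi/2) - F(0) = (-1/4) - (1/4) = -1/2.

-1/2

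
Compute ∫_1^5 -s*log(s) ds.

Integrate by parts once (u = ln s, dv = -s ds).
An antiderivative is F(s) = -s**2*(2*log(s) - 1)/4.
Then F(5) - F(1) = (25/4 - 25*log(5)/2) - (1/4) = 6 - 25*log(5)/2.

6 - 25*log(5)/2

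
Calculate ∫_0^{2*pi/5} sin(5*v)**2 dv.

pi/5

Use the identity sin^2(5*v) = (1 - cos(10*v))/2.
An antiderivative is F(v) = v/2 - sin(10*v)/20.
Then F(2*pi/5) - F(0) = (pi/5) - (0) = pi/5.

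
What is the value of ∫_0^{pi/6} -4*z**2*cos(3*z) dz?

Integrate by parts twice (u = z^2, dv = -4*cos(3*z) dz).
An antiderivative is F(z) = -4*z**2*sin(3*z)/3 - 8*z*cos(3*z)/9 + 8*sin(3*z)/27.
Then F(pi/6) - F(0) = (8/27 - pi**2/27) - (0) = 8/27 - pi**2/27.

8/27 - pi**2/27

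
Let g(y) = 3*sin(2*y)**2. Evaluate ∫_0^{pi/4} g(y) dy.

3*pi/8

Use the identity sin^2(2*y) = (1 - cos(4*y))/2.
An antiderivative is F(y) = 3*y/2 - 3*sin(4*y)/8.
Then F(pi/4) - F(0) = (3*pi/8) - (0) = 3*pi/8.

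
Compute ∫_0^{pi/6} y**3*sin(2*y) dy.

Integrate by parts 3 times (u = y^3, dv = sin(2*y) dy).
An antiderivative is F(y) = -y**3*cos(2*y)/2 + 3*y**2*sin(2*y)/4 + 3*y*cos(2*y)/4 - 3*sin(2*y)/8.
Then F(pi/6) - F(0) = (-3*sqrt(3)/16 - pi**3/864 + sqrt(3)*pi**2/96 + pi/16) - (0) = -3*sqrt(3)/16 - pi**3/864 + sqrt(3)*pi**2/96 + pi/16.

-3*sqrt(3)/16 - pi**3/864 + sqrt(3)*pi**2/96 + pi/16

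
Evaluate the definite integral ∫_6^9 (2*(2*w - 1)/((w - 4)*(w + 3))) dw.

log(100/9)

Factor the denominator: w**2 - w - 12 = (w + 3)(w - 4).
Partial fractions: 2*(2*w - 1)/((w - 4)*(w + 3)) = 2/(w + 3) + 2/(w - 4).
An antiderivative is F(w) = 2*log(w - 4) + 2*log(w + 3).
Then F(9) - F(6) = (2*log(3) + 4*log(2) + 2*log(5)) - (2*log(2) + 4*log(3)) = log(100/9).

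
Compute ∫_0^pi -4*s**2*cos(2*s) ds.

-2*pi

Integrate by parts twice (u = s^2, dv = -4*cos(2*s) ds).
An antiderivative is F(s) = -2*s**2*sin(2*s) - 2*s*cos(2*s) + sin(2*s).
Then F(pi) - F(0) = (-2*pi) - (0) = -2*pi.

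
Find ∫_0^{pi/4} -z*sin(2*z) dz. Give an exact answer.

Integrate by parts once (u = z, dv = -sin(2*z) dz).
An antiderivative is F(z) = z*cos(2*z)/2 - sin(2*z)/4.
Then F(pi/4) - F(0) = (-1/4) - (0) = -1/4.

-1/4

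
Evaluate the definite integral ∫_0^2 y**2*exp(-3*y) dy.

2/27 - 50*exp(-6)/27

Integrate by parts twice (u = y^2, dv = exp(-3*y) dy).
An antiderivative is F(y) = (-9*y**2 - 6*y - 2)*exp(-3*y)/27.
Then F(2) - F(0) = (-50*exp(-6)/27) - (-2/27) = 2/27 - 50*exp(-6)/27.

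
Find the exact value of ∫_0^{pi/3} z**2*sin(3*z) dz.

-4/27 + pi**2/27

Integrate by parts twice (u = z^2, dv = sin(3*z) dz).
An antiderivative is F(z) = -z**2*cos(3*z)/3 + 2*z*sin(3*z)/9 + 2*cos(3*z)/27.
Then F(pi/3) - F(0) = (-2/27 + pi**2/27) - (2/27) = -4/27 + pi**2/27.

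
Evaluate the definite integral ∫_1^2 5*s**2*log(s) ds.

Integrate by parts once (u = ln s, dv = 5*s**2 ds).
An antiderivative is F(s) = 5*s**3*(3*log(s) - 1)/9.
Then F(2) - F(1) = (-40/9 + 40*log(2)/3) - (-5/9) = -35/9 + 40*log(2)/3.

-35/9 + 40*log(2)/3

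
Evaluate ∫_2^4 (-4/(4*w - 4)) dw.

An antiderivative is F(w) = -log(4*w - 4).
Then F(4) - F(2) = (-log(12)) - (-log(4)) = -log(3).

-log(3)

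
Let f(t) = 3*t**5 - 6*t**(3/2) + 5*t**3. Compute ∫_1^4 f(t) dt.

45837/20

By the power rule, an antiderivative is F(t) = t**6/2 - 12*t**(5/2)/5 + 5*t**4/4.
Then F(4) - F(1) = (11456/5) - (-13/20) = 45837/20.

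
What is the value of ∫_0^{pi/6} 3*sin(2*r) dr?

An antiderivative is F(r) = -3*cos(2*r)/2.
Then F(pi/6) - F(0) = (-3/4) - (-3/2) = 3/4.

3/4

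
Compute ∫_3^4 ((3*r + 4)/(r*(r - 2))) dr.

Factor the denominator: r**2 - 2*r = r(r - 2).
Partial fractions: (3*r + 4)/(r*(r - 2)) = -2/r + 5/(r - 2).
An antiderivative is F(r) = -2*log(r) + 5*log(r - 2).
Then F(4) - F(3) = (log(2)) - (-log(9)) = log(18).

log(18)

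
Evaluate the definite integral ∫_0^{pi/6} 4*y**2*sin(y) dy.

-8 - sqrt(3)*pi**2/18 + 2*pi/3 + 4*sqrt(3)

Integrate by parts twice (u = y^2, dv = 4*sin(y) dy).
An antiderivative is F(y) = -4*y**2*cos(y) + 8*y*sin(y) + 8*cos(y).
Then F(pi/6) - F(0) = (-sqrt(3)*pi**2/18 + 2*pi/3 + 4*sqrt(3)) - (8) = -8 - sqrt(3)*pi**2/18 + 2*pi/3 + 4*sqrt(3).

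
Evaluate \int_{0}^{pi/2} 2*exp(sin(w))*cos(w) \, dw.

-2 + 2*E

Let u = sin(w), so du = cos(w) dw. When w = 0, u = 0; when w = pi/2, u = 1.
The integral becomes 2·∫ exp(u) du from 0 to 1, with antiderivative 2*exp(u).
Back in w: F(w) = 2*exp(sin(w)).
Then F(pi/2) - F(0) = (2*E) - (2) = -2 + 2*E.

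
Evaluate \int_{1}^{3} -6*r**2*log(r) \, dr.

52/3 - 54*log(3)

Integrate by parts once (u = ln r, dv = -6*r**2 dr).
An antiderivative is F(r) = -2*r**3*(3*log(r) - 1)/3.
Then F(3) - F(1) = (18 - 54*log(3)) - (2/3) = 52/3 - 54*log(3).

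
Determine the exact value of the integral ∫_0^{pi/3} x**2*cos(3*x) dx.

-2*pi/27

Integrate by parts twice (u = x^2, dv = cos(3*x) dx).
An antiderivative is F(x) = x**2*sin(3*x)/3 + 2*x*cos(3*x)/9 - 2*sin(3*x)/27.
Then F(pi/3) - F(0) = (-2*pi/27) - (0) = -2*pi/27.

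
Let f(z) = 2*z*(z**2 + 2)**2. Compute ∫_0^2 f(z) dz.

Let u = z**2 + 2, so du = 2*z dz. When z = 0, u = 2; when z = 2, u = 6.
The integral becomes ∫ u**2 du from 2 to 6, with antiderivative u**3/3.
Back in z: F(z) = (z**2 + 2)**3/3.
Then F(2) - F(0) = (72) - (8/3) = 208/3.

208/3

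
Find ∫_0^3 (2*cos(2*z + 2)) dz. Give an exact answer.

Let u = 2*z + 2, so du = 2 dz. When z = 0, u = 2; when z = 3, u = 8.
The integral becomes ∫ cos(u) du from 2 to 8, with antiderivative sin(u).
Back in z: F(z) = sin(2*z + 2).
Then F(3) - F(0) = (sin(8)) - (sin(2)) = -sin(2) + sin(8).

-sin(2) + sin(8)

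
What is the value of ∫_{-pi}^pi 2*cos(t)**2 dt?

2*pi

Use the identity cos^2(t) = (1 + cos(2*t))/2.
An antiderivative is F(t) = t + sin(2*t)/2.
Then F(pi) - F(-pi) = (pi) - (-pi) = 2*pi.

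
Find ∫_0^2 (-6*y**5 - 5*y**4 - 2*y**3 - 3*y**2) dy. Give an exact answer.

-112

By the power rule, an antiderivative is F(y) = -y**6 - y**5 - y**4/2 - y**3.
Then F(2) - F(0) = (-112) - (0) = -112.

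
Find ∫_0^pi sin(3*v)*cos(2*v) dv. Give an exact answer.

Use the identity sin(3*v)cos(2*v) = [sin(5*v) + sin(v)]/2.
An antiderivative is F(v) = -cos(v)/2 - cos(5*v)/10.
Then F(pi) - F(0) = (3/5) - (-3/5) = 6/5.

6/5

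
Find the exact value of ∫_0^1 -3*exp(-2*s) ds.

An antiderivative is F(s) = 3*exp(-2*s)/2.
Then F(1) - F(0) = (3*exp(-2)/2) - (3/2) = -3/2 + 3*exp(-2)/2.

-3/2 + 3*exp(-2)/2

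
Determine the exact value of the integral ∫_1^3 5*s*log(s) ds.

Integrate by parts once (u = ln s, dv = 5*s ds).
An antiderivative is F(s) = 5*s**2*(2*log(s) - 1)/4.
Then F(3) - F(1) = (-45/4 + 45*log(3)/2) - (-5/4) = -10 + 45*log(3)/2.

-10 + 45*log(3)/2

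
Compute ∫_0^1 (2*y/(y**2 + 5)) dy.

log(6/5)

Let u = y**2 + 5, so du = 2*y dy. When y = 0, u = 5; when y = 1, u = 6.
The integral becomes ∫ 1/u du from 5 to 6, with antiderivative log(u).
Back in y: F(y) = log(y**2 + 5).
Then F(1) - F(0) = (log(6)) - (log(5)) = log(6/5).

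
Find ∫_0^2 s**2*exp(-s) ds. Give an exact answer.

2 - 10*exp(-2)

Integrate by parts twice (u = s^2, dv = exp(-s) ds).
An antiderivative is F(s) = (-s**2 - 2*s - 2)*exp(-s).
Then F(2) - F(0) = (-10*exp(-2)) - (-2) = 2 - 10*exp(-2).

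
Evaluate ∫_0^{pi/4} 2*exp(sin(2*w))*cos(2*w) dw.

-1 + E

Let u = sin(2*w), so du = 2*cos(2*w) dw. When w = 0, u = 0; when w = pi/4, u = 1.
The integral becomes ∫ exp(u) du from 0 to 1, with antiderivative exp(u).
Back in w: F(w) = exp(sin(2*w)).
Then F(pi/4) - F(0) = (E) - (1) = -1 + E.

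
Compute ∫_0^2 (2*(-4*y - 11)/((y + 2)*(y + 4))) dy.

-5*log(3) + 2*log(2)

Factor the denominator: y**2 + 6*y + 8 = (y + 4)(y + 2).
Partial fractions: 2*(-4*y - 11)/((y + 2)*(y + 4)) = -5/(y + 4) - 3/(y + 2).
An antiderivative is F(y) = -3*log(y + 2) - 5*log(y + 4).
Then F(2) - F(0) = (-11*log(2) - 5*log(3)) - (-13*log(2)) = -5*log(3) + 2*log(2).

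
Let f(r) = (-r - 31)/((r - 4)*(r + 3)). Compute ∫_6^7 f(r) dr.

Factor the denominator: r**2 - r - 12 = (r + 3)(r - 4).
Partial fractions: (-r - 31)/((r - 4)*(r + 3)) = 4/(r + 3) - 5/(r - 4).
An antiderivative is F(r) = -5*log(r - 4) + 4*log(r + 3).
Then F(7) - F(6) = (-5*log(3) + 4*log(2) + 4*log(5)) - (-5*log(2) + 8*log(3)) = -13*log(3) + 9*log(2) + 4*log(5).

-13*log(3) + 9*log(2) + 4*log(5)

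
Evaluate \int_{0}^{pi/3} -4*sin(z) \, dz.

-2

An antiderivative is F(z) = 4*cos(z).
Then F(pi/3) - F(0) = (2) - (4) = -2.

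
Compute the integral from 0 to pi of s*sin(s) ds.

pi

Integrate by parts once (u = s, dv = sin(s) ds).
An antiderivative is F(s) = -s*cos(s) + sin(s).
Then F(pi) - F(0) = (pi) - (0) = pi.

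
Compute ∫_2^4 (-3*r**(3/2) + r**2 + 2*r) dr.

By the power rule, an antiderivative is F(r) = -6*r**(5/2)/5 + r**3/3 + r**2.
Then F(4) - F(2) = (-16/15) - (20/3 - 24*sqrt(2)/5) = -116/15 + 24*sqrt(2)/5.

-116/15 + 24*sqrt(2)/5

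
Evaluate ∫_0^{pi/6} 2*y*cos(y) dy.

-2 + pi/6 + sqrt(3)

Integrate by parts once (u = y, dv = 2*cos(y) dy).
An antiderivative is F(y) = 2*y*sin(y) + 2*cos(y).
Then F(pi/6) - F(0) = (pi/6 + sqrt(3)) - (2) = -2 + pi/6 + sqrt(3).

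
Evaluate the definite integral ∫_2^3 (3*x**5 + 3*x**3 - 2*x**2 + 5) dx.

By the power rule, an antiderivative is F(x) = x**6/2 + 3*x**4/4 - 2*x**3/3 + 5*x.
Then F(3) - F(2) = (1689/4) - (146/3) = 4483/12.

4483/12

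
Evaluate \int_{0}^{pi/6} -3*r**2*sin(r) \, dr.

-3*sqrt(3) - pi/2 + sqrt(3)*pi**2/24 + 6

Integrate by parts twice (u = r^2, dv = -3*sin(r) dr).
An antiderivative is F(r) = 3*r**2*cos(r) - 6*r*sin(r) - 6*cos(r).
Then F(pi/6) - F(0) = (-3*sqrt(3) - pi/2 + sqrt(3)*pi**2/24) - (-6) = -3*sqrt(3) - pi/2 + sqrt(3)*pi**2/24 + 6.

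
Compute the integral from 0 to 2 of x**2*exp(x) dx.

Integrate by parts twice (u = x^2, dv = exp(x) dx).
An antiderivative is F(x) = (x**2 - 2*x + 2)*exp(x).
Then F(2) - F(0) = (2*exp(2)) - (2) = -2 + 2*exp(2).

-2 + 2*exp(2)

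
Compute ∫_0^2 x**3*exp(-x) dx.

Integrate by parts 3 times (u = x^3, dv = exp(-x) dx).
An antiderivative is F(x) = (-x**3 - 3*x**2 - 6*x - 6)*exp(-x).
Then F(2) - F(0) = (-38*exp(-2)) - (-6) = 6 - 38*exp(-2).

6 - 38*exp(-2)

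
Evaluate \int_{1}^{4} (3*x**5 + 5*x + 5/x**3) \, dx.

By the power rule, an antiderivative is F(x) = x**6/2 + 5*x**2/2 - 5/(2*x**2).
Then F(4) - F(1) = (66811/32) - (1/2) = 66795/32.

66795/32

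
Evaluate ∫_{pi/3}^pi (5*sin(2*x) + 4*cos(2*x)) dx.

An antiderivative is F(x) = 2*sin(2*x) - 5*cos(2*x)/2.
Then F(pi) - F(pi/3) = (-5/2) - (5/4 + sqrt(3)) = -15/4 - sqrt(3).

-15/4 - sqrt(3)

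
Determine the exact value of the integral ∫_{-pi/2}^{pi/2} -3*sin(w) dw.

An antiderivative is F(w) = 3*cos(w).
Then F(pi/2) - F(-pi/2) = (0) - (0) = 0.

0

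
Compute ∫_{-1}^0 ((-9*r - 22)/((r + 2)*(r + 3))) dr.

Factor the denominator: r**2 + 5*r + 6 = (r + 3)(r + 2).
Partial fractions: (-9*r - 22)/((r + 2)*(r + 3)) = -5/(r + 3) - 4/(r + 2).
An antiderivative is F(r) = -4*log(r + 2) - 5*log(r + 3).
Then F(0) - F(-1) = (-5*log(3) - 4*log(2)) - (-log(32)) = -5*log(3) + log(2).

-5*log(3) + log(2)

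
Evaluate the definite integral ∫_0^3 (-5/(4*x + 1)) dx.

-5*log(13)/4

An antiderivative is F(x) = -5*log(4*x + 1)/4.
Then F(3) - F(0) = (-5*log(13)/4) - (0) = -5*log(13)/4.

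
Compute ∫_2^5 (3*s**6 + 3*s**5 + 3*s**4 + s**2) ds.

3017181/70

By the power rule, an antiderivative is F(s) = 3*s**7/7 + s**6/2 + 3*s**5/5 + s**3/3.
Then F(5) - F(2) = (1814875/42) - (11416/105) = 3017181/70.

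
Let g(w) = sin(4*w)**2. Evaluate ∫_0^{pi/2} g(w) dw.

Use the identity sin^2(4*w) = (1 - cos(8*w))/2.
An antiderivative is F(w) = w/2 - sin(8*w)/16.
Then F(pi/2) - F(0) = (pi/4) - (0) = pi/4.

pi/4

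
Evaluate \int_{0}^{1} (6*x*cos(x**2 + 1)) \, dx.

-3*sin(1) + 3*sin(2)

Let u = x**2 + 1, so du = 2*x dx. When x = 0, u = 1; when x = 1, u = 2.
The integral becomes 3·∫ cos(u) du from 1 to 2, with antiderivative 3*sin(u).
Back in x: F(x) = 3*sin(x**2 + 1).
Then F(1) - F(0) = (3*sin(2)) - (3*sin(1)) = -3*sin(1) + 3*sin(2).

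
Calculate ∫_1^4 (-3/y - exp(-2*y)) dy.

An antiderivative is F(y) = -3*log(y) + exp(-2*y)/2.
Then F(4) - F(1) = (-6*log(2) + exp(-8)/2) - (exp(-2)/2) = (-12*exp(8)*log(2) - exp(6) + 1)*exp(-8)/2.

(-12*exp(8)*log(2) - exp(6) + 1)*exp(-8)/2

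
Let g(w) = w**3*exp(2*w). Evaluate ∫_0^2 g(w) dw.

3/8 + 17*exp(4)/8

Integrate by parts 3 times (u = w^3, dv = exp(2*w) dw).
An antiderivative is F(w) = (4*w**3 - 6*w**2 + 6*w - 3)*exp(2*w)/8.
Then F(2) - F(0) = (17*exp(4)/8) - (-3/8) = 3/8 + 17*exp(4)/8.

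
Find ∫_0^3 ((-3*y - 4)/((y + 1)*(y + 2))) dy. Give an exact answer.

-log(25)

Factor the denominator: y**2 + 3*y + 2 = (y + 2)(y + 1).
Partial fractions: (-3*y - 4)/((y + 1)*(y + 2)) = -2/(y + 2) - 1/(y + 1).
An antiderivative is F(y) = -log(y + 1) - 2*log(y + 2).
Then F(3) - F(0) = (-log(100)) - (-log(4)) = -log(25).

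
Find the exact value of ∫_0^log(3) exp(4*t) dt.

20

Let u = exp(t), so du = exp(t) dt. When t = 0, u = 1; when t = log(3), u = 3.
The integral becomes ∫ u**3 du from 1 to 3, with antiderivative u**4/4.
Back in t: F(t) = exp(4*t)/4.
Then F(log(3)) - F(0) = (81/4) - (1/4) = 20.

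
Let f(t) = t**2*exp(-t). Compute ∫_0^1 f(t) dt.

Integrate by parts twice (u = t^2, dv = exp(-t) dt).
An antiderivative is F(t) = (-t**2 - 2*t - 2)*exp(-t).
Then F(1) - F(0) = (-5*exp(-1)) - (-2) = 2 - 5*exp(-1).

2 - 5*exp(-1)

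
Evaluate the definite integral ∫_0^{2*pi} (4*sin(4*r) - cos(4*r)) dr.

0

An antiderivative is F(r) = -sin(4*r)/4 - cos(4*r).
Then F(2*pi) - F(0) = (-1) - (-1) = 0.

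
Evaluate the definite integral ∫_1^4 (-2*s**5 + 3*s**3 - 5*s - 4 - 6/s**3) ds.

By the power rule, an antiderivative is F(s) = -s**6/3 + 3*s**4/4 - 5*s**2/2 - 4*s + 3/s**2.
Then F(4) - F(1) = (-58999/48) - (-37/12) = -19617/16.

-19617/16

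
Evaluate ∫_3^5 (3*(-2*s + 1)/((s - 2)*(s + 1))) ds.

-6*log(3) + 3*log(2)

Factor the denominator: s**2 - s - 2 = (s + 1)(s - 2).
Partial fractions: 3*(-2*s + 1)/((s - 2)*(s + 1)) = -3/(s + 1) - 3/(s - 2).
An antiderivative is F(s) = -3*log(s - 2) - 3*log(s + 1).
Then F(5) - F(3) = (-6*log(3) - 3*log(2)) - (-log(64)) = -6*log(3) + 3*log(2).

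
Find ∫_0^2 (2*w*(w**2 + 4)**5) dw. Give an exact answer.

43008

Let u = w**2 + 4, so du = 2*w dw. When w = 0, u = 4; when w = 2, u = 8.
The integral becomes ∫ u**5 du from 4 to 8, with antiderivative u**6/6.
Back in w: F(w) = (w**2 + 4)**6/6.
Then F(2) - F(0) = (131072/3) - (2048/3) = 43008.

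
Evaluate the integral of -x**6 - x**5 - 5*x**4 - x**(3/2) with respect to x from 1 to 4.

-284083/70

By the power rule, an antiderivative is F(x) = -x**7/7 - x**6/6 - 2*x**(5/2)/5 - x**5.
Then F(4) - F(1) = (-426304/105) - (-359/210) = -284083/70.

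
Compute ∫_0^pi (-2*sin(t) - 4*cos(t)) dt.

-4

An antiderivative is F(t) = -4*sin(t) + 2*cos(t).
Then F(pi) - F(0) = (-2) - (2) = -4.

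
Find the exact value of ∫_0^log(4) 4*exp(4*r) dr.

255

Let u = exp(r), so du = exp(r) dr. When r = 0, u = 1; when r = log(4), u = 4.
The integral becomes 4·∫ u**3 du from 1 to 4, with antiderivative u**4.
Back in r: F(r) = exp(4*r).
Then F(log(4)) - F(0) = (256) - (1) = 255.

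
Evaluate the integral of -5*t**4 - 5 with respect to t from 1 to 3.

-252

By the power rule, an antiderivative is F(t) = -t**5 - 5*t.
Then F(3) - F(1) = (-258) - (-6) = -252.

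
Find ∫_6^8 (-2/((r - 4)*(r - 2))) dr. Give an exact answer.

Factor the denominator: r**2 - 6*r + 8 = (r - 2)(r - 4).
Partial fractions: -2/((r - 4)*(r - 2)) = 1/(r - 2) - 1/(r - 4).
An antiderivative is F(r) = -log(r - 4) + log(r - 2).
Then F(8) - F(6) = (log(3/2)) - (log(2)) = log(3/4).

log(3/4)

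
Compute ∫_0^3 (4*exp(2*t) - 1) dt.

-5 + 2*exp(6)

An antiderivative is F(t) = 2*exp(2*t) - t.
Then F(3) - F(0) = (-3 + 2*exp(6)) - (2) = -5 + 2*exp(6).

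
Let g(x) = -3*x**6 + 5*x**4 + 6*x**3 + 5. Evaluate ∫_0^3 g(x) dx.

-7809/14

By the power rule, an antiderivative is F(x) = -3*x**7/7 + x**5 + 3*x**4/2 + 5*x.
Then F(3) - F(0) = (-7809/14) - (0) = -7809/14.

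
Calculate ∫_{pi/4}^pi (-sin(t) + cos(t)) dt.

-sqrt(2) - 1

An antiderivative is F(t) = sin(t) + cos(t).
Then F(pi) - F(pi/4) = (-1) - (sqrt(2)) = -sqrt(2) - 1.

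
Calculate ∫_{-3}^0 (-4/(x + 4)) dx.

An antiderivative is F(x) = -4*log(x + 4).
Then F(0) - F(-3) = (-8*log(2)) - (0) = -8*log(2).

-8*log(2)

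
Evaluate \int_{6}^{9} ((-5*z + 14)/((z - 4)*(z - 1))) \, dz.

-7*log(2) + log(5)

Factor the denominator: z**2 - 5*z + 4 = (z - 1)(z - 4).
Partial fractions: (-5*z + 14)/((z - 4)*(z - 1)) = -3/(z - 1) - 2/(z - 4).
An antiderivative is F(z) = -2*log(z - 4) - 3*log(z - 1).
Then F(9) - F(6) = (-9*log(2) - 2*log(5)) - (-3*log(5) - 2*log(2)) = -7*log(2) + log(5).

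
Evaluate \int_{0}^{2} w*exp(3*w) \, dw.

Integrate by parts once (u = w, dv = exp(3*w) dw).
An antiderivative is F(w) = (3*w - 1)*exp(3*w)/9.
Then F(2) - F(0) = (5*exp(6)/9) - (-1/9) = 1/9 + 5*exp(6)/9.

1/9 + 5*exp(6)/9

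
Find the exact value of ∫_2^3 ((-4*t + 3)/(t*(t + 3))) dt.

Factor the denominator: t**2 + 3*t = (t + 3)t.
Partial fractions: (-4*t + 3)/(t*(t + 3)) = -5/(t + 3) + 1/t.
An antiderivative is F(t) = log(t) - 5*log(t + 3).
Then F(3) - F(2) = (-4*log(3) - 5*log(2)) - (-5*log(5) + log(2)) = -4*log(3) - 6*log(2) + 5*log(5).

-4*log(3) - 6*log(2) + 5*log(5)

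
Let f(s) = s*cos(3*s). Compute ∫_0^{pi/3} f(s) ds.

-2/9

Integrate by parts once (u = s, dv = cos(3*s) ds).
An antiderivative is F(s) = s*sin(3*s)/3 + cos(3*s)/9.
Then F(pi/3) - F(0) = (-1/9) - (1/9) = -2/9.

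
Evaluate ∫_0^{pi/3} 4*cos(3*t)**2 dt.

2*pi/3

Use the identity cos^2(3*t) = (1 + cos(6*t))/2.
An antiderivative is F(t) = 2*t + sin(6*t)/3.
Then F(pi/3) - F(0) = (2*pi/3) - (0) = 2*pi/3.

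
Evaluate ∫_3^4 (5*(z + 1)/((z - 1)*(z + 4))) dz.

Factor the denominator: z**2 + 3*z - 4 = (z + 4)(z - 1).
Partial fractions: 5*(z + 1)/((z - 1)*(z + 4)) = 3/(z + 4) + 2/(z - 1).
An antiderivative is F(z) = 2*log(z - 1) + 3*log(z + 4).
Then F(4) - F(3) = (2*log(3) + 9*log(2)) - (2*log(2) + 3*log(7)) = -3*log(7) + 2*log(3) + 7*log(2).

-3*log(7) + 2*log(3) + 7*log(2)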